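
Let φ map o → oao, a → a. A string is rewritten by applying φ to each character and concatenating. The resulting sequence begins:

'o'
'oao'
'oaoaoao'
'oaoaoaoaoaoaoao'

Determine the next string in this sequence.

oaoaoaoaoaoaoaoaoaoaoaoaoaoaoao

Replace each of the 15 characters of oaoaoaoaoaoaoao in place — oao a oao a oao a oao a oao a oao a oao a oao — and concatenate.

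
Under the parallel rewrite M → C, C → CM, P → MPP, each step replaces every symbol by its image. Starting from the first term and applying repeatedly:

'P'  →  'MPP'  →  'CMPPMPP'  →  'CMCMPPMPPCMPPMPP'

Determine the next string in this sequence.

CMCCMCMPPMPPCMPPMPPCMCMPPMPPCMPPMPP

φ(CMCMPPMPPCMPPMPP) expands symbol-by-symbol to CM C CM C MPP MPP C MPP MPP CM C MPP MPP C MPP MPP; joining the 16 pieces gives the next term.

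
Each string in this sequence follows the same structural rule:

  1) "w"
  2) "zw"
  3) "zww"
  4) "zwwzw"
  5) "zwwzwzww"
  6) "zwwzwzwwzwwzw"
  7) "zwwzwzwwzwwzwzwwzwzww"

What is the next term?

zwwzwzwwzwwzwzwwzwzwwzwwzwzwwzwwzw

This is a Fibonacci-style word recurrence s(k) = s(k−1)·s(k−2): e.g. zw·w = zww.
The next term joins zwwzwzwwzwwzwzwwzwzww and zwwzwzwwzwwzw.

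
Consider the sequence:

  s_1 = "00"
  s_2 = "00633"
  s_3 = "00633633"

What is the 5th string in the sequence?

00633633633633

The strings grow by a fixed suffix 633 each time.
From 00633633, 2 further steps: 00633633 → 00633633633 → (answer).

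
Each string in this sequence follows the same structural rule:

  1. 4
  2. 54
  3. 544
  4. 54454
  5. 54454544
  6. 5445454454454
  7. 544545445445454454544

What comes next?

5445454454454544545445445454454454

Each term (from the third on) is the previous term followed by the one before it: term 3 = 54·4 = 544.
Continuing: 544545445445454454544 · 5445454454454 gives term 8.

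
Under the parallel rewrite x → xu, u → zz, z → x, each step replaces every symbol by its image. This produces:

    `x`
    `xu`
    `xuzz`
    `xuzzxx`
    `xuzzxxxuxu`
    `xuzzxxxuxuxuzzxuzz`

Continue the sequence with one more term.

Applying the rule to each of the 18 symbols of xuzzxxxuxuxuzzxuzz gives the pieces xu zz x x xu xu xu zz xu zz xu zz x x xu zz x x, which concatenate to the answer.

xuzzxxxuxuxuzzxuzzxuzzxxxuzzxx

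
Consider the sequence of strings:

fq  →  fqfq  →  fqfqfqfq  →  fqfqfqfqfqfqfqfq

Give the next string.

Every step duplicates the string.
Doubling fqfqfqfqfqfqfqfq:

fqfqfqfqfqfqfqfqfqfqfqfqfqfqfqfq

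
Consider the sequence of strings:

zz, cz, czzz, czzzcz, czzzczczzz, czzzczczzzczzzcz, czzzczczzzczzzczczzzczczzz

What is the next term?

czzzczczzzczzzczczzzczczzzczzzczczzzczzzcz

From term 3 onward, concatenate the last term with the second-to-last: cz·zz = czzz, czzz·cz = czzzcz, …
So term 8 is czzzczczzzczzzczczzzczczzz·czzzczczzzczzzcz.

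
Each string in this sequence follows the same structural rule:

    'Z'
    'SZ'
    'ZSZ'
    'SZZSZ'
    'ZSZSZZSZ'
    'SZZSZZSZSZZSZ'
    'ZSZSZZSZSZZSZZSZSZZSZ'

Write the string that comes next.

From term 3 onward, concatenate the second-to-last term with the last: Z·SZ = ZSZ, SZ·ZSZ = SZZSZ, …
The next term joins SZZSZZSZSZZSZ and ZSZSZZSZSZZSZZSZSZZSZ.

SZZSZZSZSZZSZZSZSZZSZSZZSZZSZSZZSZ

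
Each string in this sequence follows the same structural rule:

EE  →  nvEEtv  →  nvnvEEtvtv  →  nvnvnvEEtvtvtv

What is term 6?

nvnvnvnvnvEEtvtvtvtvtv

Every step adds nv to the front and tv to the end of the previous string.
From nvnvnvEEtvtvtv, 2 further steps: nvnvnvEEtvtvtv → nvnvnvnvEEtvtvtvtv → (answer).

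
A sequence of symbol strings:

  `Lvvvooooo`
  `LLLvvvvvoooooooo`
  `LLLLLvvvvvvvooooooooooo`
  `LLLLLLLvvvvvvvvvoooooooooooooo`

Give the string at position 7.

Each string has the form L^{2n-1} v^{2n+1} o^{3n+2} (n = 1, 2, …).
For term 7, n = 7, so the run lengths are 13, 15, 23.

LLLLLLLLLLLLLvvvvvvvvvvvvvvvooooooooooooooooooooooo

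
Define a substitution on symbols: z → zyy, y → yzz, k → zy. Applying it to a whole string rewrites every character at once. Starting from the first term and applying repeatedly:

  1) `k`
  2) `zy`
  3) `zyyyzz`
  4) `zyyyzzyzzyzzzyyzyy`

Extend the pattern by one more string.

Applying the rule to each of the 18 symbols of zyyyzzyzzyzzzyyzyy gives the pieces zyy yzz yzz yzz zyy zyy yzz zyy zyy yzz zyy zyy zyy yzz yzz zyy yzz yzz, which concatenate to the answer.

zyyyzzyzzyzzzyyzyyyzzzyyzyyyzzzyyzyyzyyyzzyzzzyyyzzyzz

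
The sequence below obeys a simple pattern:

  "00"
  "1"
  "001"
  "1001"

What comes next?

0011001

This is a Fibonacci-style word recurrence s(k) = s(k−2)·s(k−1): e.g. 00·1 = 001.
So term 5 is 001·1001.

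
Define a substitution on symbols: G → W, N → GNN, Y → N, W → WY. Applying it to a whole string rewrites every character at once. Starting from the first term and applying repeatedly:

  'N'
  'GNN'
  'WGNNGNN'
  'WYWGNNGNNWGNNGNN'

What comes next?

φ(WYWGNNGNNWGNNGNN) expands symbol-by-symbol to WY N WY W GNN GNN W GNN GNN WY W GNN GNN W GNN GNN; joining the 16 pieces gives the next term.

WYNWYWGNNGNNWGNNGNNWYWGNNGNNWGNNGNN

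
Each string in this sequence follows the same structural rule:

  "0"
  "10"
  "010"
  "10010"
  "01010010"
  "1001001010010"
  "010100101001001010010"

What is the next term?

Each term (from the third on) is the two preceding terms concatenated in order: term 3 = 0·10 = 010.
The next term joins 1001001010010 and 010100101001001010010.

1001001010010010100101001001010010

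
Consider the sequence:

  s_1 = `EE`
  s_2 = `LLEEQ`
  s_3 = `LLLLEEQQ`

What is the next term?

s(k+1) = LL·s(k)·Q, so each term gains LL as a prefix and Q as a suffix.
One more step from LLLLEEQQ gives the answer.

LLLLLLEEQQQ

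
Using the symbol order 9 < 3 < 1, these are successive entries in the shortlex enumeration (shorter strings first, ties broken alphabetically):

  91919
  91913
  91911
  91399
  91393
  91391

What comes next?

91339

The successor of 91391 increments the rightmost position that isn't already 1 and resets every position after it to 9.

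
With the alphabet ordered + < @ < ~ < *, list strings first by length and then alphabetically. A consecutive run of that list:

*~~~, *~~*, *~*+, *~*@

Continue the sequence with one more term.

*~*~

Treat *~*@ as a base-4 numeral over the given alphabet and add one, carrying through any trailing *'s.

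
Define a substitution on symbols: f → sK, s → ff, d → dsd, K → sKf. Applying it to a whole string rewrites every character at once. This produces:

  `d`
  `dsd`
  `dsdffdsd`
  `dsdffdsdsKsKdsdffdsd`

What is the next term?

Rewriting the 20 symbols of dsdffdsdsKsKdsdffdsd one by one yields dsd ff dsd sK sK dsd ff dsd ff sKf ff sKf dsd ff dsd sK sK dsd ff dsd; concatenated:

dsdffdsdsKsKdsdffdsdffsKfffsKfdsdffdsdsKsKdsdffdsd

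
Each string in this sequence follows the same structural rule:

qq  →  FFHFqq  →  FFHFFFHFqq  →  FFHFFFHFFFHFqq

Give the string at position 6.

FFHFFFHFFFHFFFHFFFHFqq

The strings grow by a fixed prefix FFHF each time.
From FFHFFFHFFFHFqq, 2 further steps: FFHFFFHFFFHFqq → FFHFFFHFFFHFFFHFqq → (answer).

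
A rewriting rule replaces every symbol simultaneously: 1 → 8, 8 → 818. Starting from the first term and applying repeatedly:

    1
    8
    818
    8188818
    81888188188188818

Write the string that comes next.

81888188188188818818881881888188188188818

Applying the rule to each of the 17 symbols of 81888188188188818 gives the pieces 818 8 818 818 818 8 818 818 8 818 818 8 818 818 818 8 818, which concatenate to the answer.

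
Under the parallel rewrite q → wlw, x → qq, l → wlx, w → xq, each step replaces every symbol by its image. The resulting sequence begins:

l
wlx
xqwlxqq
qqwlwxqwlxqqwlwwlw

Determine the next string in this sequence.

wlwwlwxqwlxxqqqwlwxqwlxqqwlwwlwxqwlxxqxqwlxxq

φ(qqwlwxqwlxqqwlwwlw) expands symbol-by-symbol to wlw wlw xq wlx xq qq wlw xq wlx qq wlw wlw xq wlx xq xq wlx xq; joining the 18 pieces gives the next term.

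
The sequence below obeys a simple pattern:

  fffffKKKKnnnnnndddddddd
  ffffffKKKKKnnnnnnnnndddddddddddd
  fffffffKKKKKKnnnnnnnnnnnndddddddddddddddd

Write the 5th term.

Reading off run lengths: f runs 5, 6, 7; K runs 4, 5, 6; n runs 6, 9, 12; d runs 8, 12, 16 — each is linear in n, where the shown terms are n = 2, 3, 4.
At n = 6 the blocks have lengths 9, 8, 18, 24.

fffffffffKKKKKKKKnnnnnnnnnnnnnnnnnndddddddddddddddddddddddd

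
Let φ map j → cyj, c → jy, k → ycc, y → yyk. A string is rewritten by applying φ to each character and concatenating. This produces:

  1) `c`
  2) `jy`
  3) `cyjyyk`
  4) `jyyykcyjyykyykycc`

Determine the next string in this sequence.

cyjyykyykyykyccjyyykcyjyykyykyccyykyykyccyykjyjy

Applying the rule to each of the 17 symbols of jyyykcyjyykyykycc gives the pieces cyj yyk yyk yyk ycc jy yyk cyj yyk yyk ycc yyk yyk ycc yyk jy jy, which concatenate to the answer.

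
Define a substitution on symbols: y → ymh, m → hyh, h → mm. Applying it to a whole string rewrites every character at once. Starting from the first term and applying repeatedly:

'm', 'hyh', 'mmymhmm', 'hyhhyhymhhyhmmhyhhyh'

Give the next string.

Rewriting the 20 symbols of hyhhyhymhhyhmmhyhhyh one by one yields mm ymh mm mm ymh mm ymh hyh mm mm ymh mm hyh hyh mm ymh mm mm ymh mm; concatenated:

mmymhmmmmymhmmymhhyhmmmmymhmmhyhhyhmmymhmmmmymhmm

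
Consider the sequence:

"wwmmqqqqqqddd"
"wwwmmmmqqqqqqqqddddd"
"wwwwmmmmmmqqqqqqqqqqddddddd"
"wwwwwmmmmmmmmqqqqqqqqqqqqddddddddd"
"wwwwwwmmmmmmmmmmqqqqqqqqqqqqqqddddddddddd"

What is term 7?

Reading off run lengths: w runs 2, 3, 4, 5, 6; m runs 2, 4, 6, 8, 10; q runs 6, 8, 10, 12, 14; d runs 3, 5, 7, 9, 11 — each is linear in n, where the shown terms are n = 2, 3, 4, 5, 6.
For term 7, n = 8, so the run lengths are 8, 14, 18, 15.

wwwwwwwwmmmmmmmmmmmmmmqqqqqqqqqqqqqqqqqqddddddddddddddd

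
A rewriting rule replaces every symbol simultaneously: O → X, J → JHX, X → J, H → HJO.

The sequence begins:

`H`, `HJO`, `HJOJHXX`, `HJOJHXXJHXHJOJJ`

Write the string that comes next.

HJOJHXXJHXHJOJJJHXHJOJHJOJHXXJHXJHX

φ(HJOJHXXJHXHJOJJ) expands symbol-by-symbol to HJO JHX X JHX HJO J J JHX HJO J HJO JHX X JHX JHX; joining the 15 pieces gives the next term.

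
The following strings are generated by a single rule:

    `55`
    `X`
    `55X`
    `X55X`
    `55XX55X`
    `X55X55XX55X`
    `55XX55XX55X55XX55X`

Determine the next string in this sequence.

X55X55XX55X55XX55XX55X55XX55X

From term 3 onward, concatenate the second-to-last term with the last: 55·X = 55X, X·55X = X55X, …
So term 8 is X55X55XX55X·55XX55XX55X55XX55X.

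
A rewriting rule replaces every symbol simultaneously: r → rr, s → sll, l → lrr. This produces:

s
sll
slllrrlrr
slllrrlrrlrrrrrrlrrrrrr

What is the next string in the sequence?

Replace each of the 23 characters of slllrrlrrlrrrrrrlrrrrrr in place — sll lrr lrr lrr rr rr lrr rr rr lrr rr rr rr rr rr rr lrr rr rr rr rr rr rr — and concatenate.

slllrrlrrlrrrrrrlrrrrrrlrrrrrrrrrrrrrrlrrrrrrrrrrrrrr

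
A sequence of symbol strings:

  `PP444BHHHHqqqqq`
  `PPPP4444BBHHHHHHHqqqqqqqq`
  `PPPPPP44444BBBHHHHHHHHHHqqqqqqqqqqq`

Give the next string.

PPPPPPPP444444BBBBHHHHHHHHHHHHHqqqqqqqqqqqqqq

The n-th term is 2n P's then n+2 4's then n B's then 3n+1 H's then 3n+2 q's (n = 1, 2, …).
At n = 4 the blocks have lengths 8, 6, 4, 13, 14.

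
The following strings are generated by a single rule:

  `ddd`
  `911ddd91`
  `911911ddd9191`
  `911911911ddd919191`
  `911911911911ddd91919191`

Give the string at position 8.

Each term wraps the previous one in 911 on the left and 91 on the right.
From 911911911911ddd91919191, 3 further steps: 911911911911ddd91919191 → 911911911911911ddd9191919191 → 911911911911911911ddd919191919191 → (answer).

911911911911911911911ddd91919191919191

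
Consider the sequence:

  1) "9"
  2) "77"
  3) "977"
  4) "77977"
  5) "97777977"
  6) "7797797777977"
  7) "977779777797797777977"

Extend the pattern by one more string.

Each term (from the third on) is the two preceding terms concatenated in order: term 3 = 9·77 = 977.
The next term joins 7797797777977 and 977779777797797777977.

7797797777977977779777797797777977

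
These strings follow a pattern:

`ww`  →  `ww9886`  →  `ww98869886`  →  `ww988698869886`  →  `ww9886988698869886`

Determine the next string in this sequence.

The strings grow by a fixed suffix 9886 each time.
One more step from ww9886988698869886 gives the answer.

ww98869886988698869886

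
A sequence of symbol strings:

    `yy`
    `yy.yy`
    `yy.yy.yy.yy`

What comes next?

Each string is two copies of the previous one joined by '.'.
Doubling yy.yy.yy.yy with '.' between the halves:

yy.yy.yy.yy.yy.yy.yy.yy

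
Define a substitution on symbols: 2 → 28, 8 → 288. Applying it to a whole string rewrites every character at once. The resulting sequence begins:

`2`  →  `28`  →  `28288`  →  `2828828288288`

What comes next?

Applying the rule to each of the 13 symbols of 2828828288288 gives the pieces 28 288 28 288 288 28 288 28 288 288 28 288 288, which concatenate to the answer.

2828828288288282882828828828288288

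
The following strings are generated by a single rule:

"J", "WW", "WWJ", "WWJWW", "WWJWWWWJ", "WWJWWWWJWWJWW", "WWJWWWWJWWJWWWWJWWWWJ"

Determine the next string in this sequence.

WWJWWWWJWWJWWWWJWWWWJWWJWWWWJWWJWW

From term 3 onward, concatenate the last term with the second-to-last: WW·J = WWJ, WWJ·WW = WWJWW, …
The next term joins WWJWWWWJWWJWWWWJWWWWJ and WWJWWWWJWWJWW.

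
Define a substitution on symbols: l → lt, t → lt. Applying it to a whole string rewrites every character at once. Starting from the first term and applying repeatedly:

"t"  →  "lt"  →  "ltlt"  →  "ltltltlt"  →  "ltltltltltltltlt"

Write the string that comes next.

ltltltltltltltltltltltltltltltlt

φ(ltltltltltltltlt) expands symbol-by-symbol to lt lt lt lt lt lt lt lt lt lt lt lt lt lt lt lt; joining the 16 pieces gives the next term.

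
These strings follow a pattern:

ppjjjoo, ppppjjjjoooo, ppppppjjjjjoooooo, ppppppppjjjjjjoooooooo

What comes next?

ppppppppppjjjjjjjoooooooooo

Term n consists of 2n p's, followed by n+2 j's, followed by 2n o's (n = 1, 2, …).
At n = 5 the blocks have lengths 10, 7, 10.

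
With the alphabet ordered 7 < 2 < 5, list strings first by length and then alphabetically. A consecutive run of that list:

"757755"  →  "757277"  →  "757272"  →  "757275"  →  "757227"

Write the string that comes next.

757222

Find the rightmost character of 757227 below 5, bump it to the next letter, and reset everything to its right to 7.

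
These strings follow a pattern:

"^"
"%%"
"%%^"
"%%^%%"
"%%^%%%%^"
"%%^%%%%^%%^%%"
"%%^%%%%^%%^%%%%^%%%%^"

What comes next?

%%^%%%%^%%^%%%%^%%%%^%%^%%%%^%%^%%

This is a Fibonacci-style word recurrence s(k) = s(k−1)·s(k−2): e.g. %%·^ = %%^.
The next term joins %%^%%%%^%%^%%%%^%%%%^ and %%^%%%%^%%^%%.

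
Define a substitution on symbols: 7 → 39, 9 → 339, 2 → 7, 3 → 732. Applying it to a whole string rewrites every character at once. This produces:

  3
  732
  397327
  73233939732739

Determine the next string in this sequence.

Replace each of the 14 characters of 73233939732739 in place — 39 732 7 732 732 339 732 339 39 732 7 39 732 339 — and concatenate.

39732773273233973233939732739732339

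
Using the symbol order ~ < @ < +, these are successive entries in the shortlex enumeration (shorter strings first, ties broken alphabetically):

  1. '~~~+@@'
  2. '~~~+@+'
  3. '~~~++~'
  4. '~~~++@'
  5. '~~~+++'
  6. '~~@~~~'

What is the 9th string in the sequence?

~~@~@~

Continuing the enumeration 3 steps past ~~@~~~: ~~@~~~ → ~~@~~@ → ~~@~~+ → (answer).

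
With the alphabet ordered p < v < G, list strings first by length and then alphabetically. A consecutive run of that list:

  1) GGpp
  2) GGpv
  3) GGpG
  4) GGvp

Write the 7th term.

Continuing the enumeration 3 steps past GGvp: GGvp → GGvv → GGvG → (answer).

GGGp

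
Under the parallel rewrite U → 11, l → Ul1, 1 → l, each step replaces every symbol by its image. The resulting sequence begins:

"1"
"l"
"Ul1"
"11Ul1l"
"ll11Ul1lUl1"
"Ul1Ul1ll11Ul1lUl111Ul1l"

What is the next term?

11Ul1l11Ul1lUl1Ul1ll11Ul1lUl111Ul1lll11Ul1lUl1

Applying the rule to each of the 23 symbols of Ul1Ul1ll11Ul1lUl111Ul1l gives the pieces 11 Ul1 l 11 Ul1 l Ul1 Ul1 l l 11 Ul1 l Ul1 11 Ul1 l l l 11 Ul1 l Ul1, which concatenate to the answer.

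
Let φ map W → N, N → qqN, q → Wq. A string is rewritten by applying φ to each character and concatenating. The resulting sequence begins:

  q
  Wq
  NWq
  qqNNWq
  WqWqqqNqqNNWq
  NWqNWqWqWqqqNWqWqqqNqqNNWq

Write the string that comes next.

Rewriting the 26 symbols of NWqNWqWqWqqqNWqWqqqNqqNNWq one by one yields qqN N Wq qqN N Wq N Wq N Wq Wq Wq qqN N Wq N Wq Wq Wq qqN Wq Wq qqN qqN N Wq; concatenated:

qqNNWqqqNNWqNWqNWqWqWqqqNNWqNWqWqWqqqNWqWqqqNqqNNWq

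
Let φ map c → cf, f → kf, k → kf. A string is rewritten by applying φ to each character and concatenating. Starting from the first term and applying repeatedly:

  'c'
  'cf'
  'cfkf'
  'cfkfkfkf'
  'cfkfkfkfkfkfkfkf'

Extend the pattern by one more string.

cfkfkfkfkfkfkfkfkfkfkfkfkfkfkfkf

Replace each of the 16 characters of cfkfkfkfkfkfkfkf in place — cf kf kf kf kf kf kf kf kf kf kf kf kf kf kf kf — and concatenate.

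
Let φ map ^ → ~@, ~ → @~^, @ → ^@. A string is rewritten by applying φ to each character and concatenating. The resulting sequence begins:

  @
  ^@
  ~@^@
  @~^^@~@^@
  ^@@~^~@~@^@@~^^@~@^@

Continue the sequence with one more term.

~@^@^@@~^~@@~^^@@~^^@~@^@^@@~^~@~@^@@~^^@~@^@

Replace each of the 20 characters of ^@@~^~@~@^@@~^^@~@^@ in place — ~@ ^@ ^@ @~^ ~@ @~^ ^@ @~^ ^@ ~@ ^@ ^@ @~^ ~@ ~@ ^@ @~^ ^@ ~@ ^@ — and concatenate.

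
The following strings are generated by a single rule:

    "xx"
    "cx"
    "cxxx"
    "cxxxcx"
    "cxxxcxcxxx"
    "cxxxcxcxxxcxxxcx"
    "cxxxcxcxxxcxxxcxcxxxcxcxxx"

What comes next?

This is a Fibonacci-style word recurrence s(k) = s(k−1)·s(k−2): e.g. cx·xx = cxxx.
So term 8 is cxxxcxcxxxcxxxcxcxxxcxcxxx·cxxxcxcxxxcxxxcx.

cxxxcxcxxxcxxxcxcxxxcxcxxxcxxxcxcxxxcxxxcx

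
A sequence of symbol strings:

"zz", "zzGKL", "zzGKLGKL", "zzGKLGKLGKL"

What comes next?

zzGKLGKLGKLGKL

The strings grow by a fixed suffix GKL each time.
One more step from zzGKLGKLGKL gives the answer.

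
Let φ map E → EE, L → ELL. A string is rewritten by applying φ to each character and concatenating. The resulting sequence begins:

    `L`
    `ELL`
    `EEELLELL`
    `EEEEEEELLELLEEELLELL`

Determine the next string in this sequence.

EEEEEEEEEEEEEEELLELLEEELLELLEEEEEEELLELLEEELLELL

Replace each of the 20 characters of EEEEEEELLELLEEELLELL in place — EE EE EE EE EE EE EE ELL ELL EE ELL ELL EE EE EE ELL ELL EE ELL ELL — and concatenate.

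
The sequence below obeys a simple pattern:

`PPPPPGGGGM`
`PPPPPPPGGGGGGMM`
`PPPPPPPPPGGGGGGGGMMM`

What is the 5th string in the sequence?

PPPPPPPPPPPPPGGGGGGGGGGGGMMMMM

Term n consists of 2n+1 P's, followed by 2n G's, followed by n-1 M's, where the shown terms are n = 2, 3, 4.
Setting n = 6 gives 13, 12, 5 characters in each block.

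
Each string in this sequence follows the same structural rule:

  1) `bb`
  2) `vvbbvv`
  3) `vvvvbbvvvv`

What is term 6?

vvvvvvvvvvbbvvvvvvvvvv

Every step adds vv to the front and vv to the end of the previous string.
From vvvvbbvvvv, 3 further steps: vvvvbbvvvv → vvvvvvbbvvvvvv → vvvvvvvvbbvvvvvvvv → (answer).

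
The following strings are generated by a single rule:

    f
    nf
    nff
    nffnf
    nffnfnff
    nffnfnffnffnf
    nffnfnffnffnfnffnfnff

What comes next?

This is a Fibonacci-style word recurrence s(k) = s(k−1)·s(k−2): e.g. nf·f = nff.
So term 8 is nffnfnffnffnfnffnfnff·nffnfnffnffnf.

nffnfnffnffnfnffnfnffnffnfnffnffnf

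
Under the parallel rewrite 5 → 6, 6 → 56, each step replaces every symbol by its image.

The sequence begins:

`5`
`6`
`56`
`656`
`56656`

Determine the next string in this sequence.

65656656

Apply φ to 56656 symbol by symbol: 5→6, 6→56, 6→56, 5→6, 6→56; joined: 6 56 56 6 56.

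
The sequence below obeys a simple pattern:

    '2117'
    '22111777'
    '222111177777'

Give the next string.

Each string has the form 2^{n} 1^{n+1} 7^{2n-1} (n = 1, 2, …).
At n = 4 the blocks have lengths 4, 5, 7.

2222111117777777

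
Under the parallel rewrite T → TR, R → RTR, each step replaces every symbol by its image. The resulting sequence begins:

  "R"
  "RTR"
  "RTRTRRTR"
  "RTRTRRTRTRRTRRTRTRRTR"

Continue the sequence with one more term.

RTRTRRTRTRRTRRTRTRRTRTRRTRRTRTRRTRRTRTRRTRTRRTRRTRTRRTR

Replace each of the 21 characters of RTRTRRTRTRRTRRTRTRRTR in place — RTR TR RTR TR RTR RTR TR RTR TR RTR RTR TR RTR RTR TR RTR TR RTR RTR TR RTR — and concatenate.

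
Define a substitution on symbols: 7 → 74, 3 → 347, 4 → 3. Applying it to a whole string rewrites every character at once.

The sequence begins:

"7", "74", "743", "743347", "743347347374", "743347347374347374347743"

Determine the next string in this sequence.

Replace each of the 24 characters of 743347347374347374347743 in place — 74 3 347 347 3 74 347 3 74 347 74 3 347 3 74 347 74 3 347 3 74 74 3 347 — and concatenate.

743347347374347374347743347374347743347374743347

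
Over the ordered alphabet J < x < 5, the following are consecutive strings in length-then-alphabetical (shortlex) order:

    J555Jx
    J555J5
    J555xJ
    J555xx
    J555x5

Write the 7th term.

Stepping forward 2 times from J555x5: J555x5 → J5555J, then the target.

J5555x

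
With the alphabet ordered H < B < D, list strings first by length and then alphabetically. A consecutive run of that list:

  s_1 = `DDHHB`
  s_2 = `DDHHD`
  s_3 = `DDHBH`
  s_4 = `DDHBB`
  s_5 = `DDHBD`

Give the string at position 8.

Continuing the enumeration 3 steps past DDHBD: DDHBD → DDHDH → DDHDB → (answer).

DDHDD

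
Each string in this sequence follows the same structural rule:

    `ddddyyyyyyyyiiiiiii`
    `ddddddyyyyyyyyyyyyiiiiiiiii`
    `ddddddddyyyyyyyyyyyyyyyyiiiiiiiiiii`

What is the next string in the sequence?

Each string has the form d^{2n} y^{4n} i^{2n+3}, where the shown terms are n = 2, 3, 4.
For the next term, n = 5, so the run lengths are 10, 20, 13.

ddddddddddyyyyyyyyyyyyyyyyyyyyiiiiiiiiiiiii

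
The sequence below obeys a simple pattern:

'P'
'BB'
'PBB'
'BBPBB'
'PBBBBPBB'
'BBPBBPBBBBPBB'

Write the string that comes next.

PBBBBPBBBBPBBPBBBBPBB

This is a Fibonacci-style word recurrence s(k) = s(k−2)·s(k−1): e.g. P·BB = PBB.
So term 7 is PBBBBPBB·BBPBBPBBBBPBB.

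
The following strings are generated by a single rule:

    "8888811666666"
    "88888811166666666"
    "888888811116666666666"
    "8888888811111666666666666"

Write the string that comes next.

Term n consists of n+2 8's, followed by n-1 1's, followed by 2n 6's, where the shown terms are n = 3, 4, 5, 6.
For the next term, n = 7, so the run lengths are 9, 6, 14.

88888888811111166666666666666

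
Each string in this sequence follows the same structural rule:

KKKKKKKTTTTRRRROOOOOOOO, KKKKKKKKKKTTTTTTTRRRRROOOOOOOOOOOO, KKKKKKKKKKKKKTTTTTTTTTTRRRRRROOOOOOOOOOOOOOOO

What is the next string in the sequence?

KKKKKKKKKKKKKKKKTTTTTTTTTTTTTRRRRRRROOOOOOOOOOOOOOOOOOOO

The n-th term is 3n+1 K's then 3n-2 T's then n+2 R's then 4n O's, where the shown terms are n = 2, 3, 4.
Setting n = 5 gives 16, 13, 7, 20 characters in each block.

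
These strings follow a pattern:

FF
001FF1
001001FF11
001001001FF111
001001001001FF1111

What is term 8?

s(k+1) = 001·s(k)·1, so each term gains 001 as a prefix and 1 as a suffix.
From 001001001001FF1111, 3 further steps: 001001001001FF1111 → 001001001001001FF11111 → 001001001001001001FF111111 → (answer).

001001001001001001001FF1111111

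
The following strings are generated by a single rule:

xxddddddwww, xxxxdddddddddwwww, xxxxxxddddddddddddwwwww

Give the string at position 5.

Term n consists of 2n x's, followed by 3n+3 d's, followed by n+2 w's (n = 1, 2, …).
For term 5, n = 5, so the run lengths are 10, 18, 7.

xxxxxxxxxxddddddddddddddddddwwwwwww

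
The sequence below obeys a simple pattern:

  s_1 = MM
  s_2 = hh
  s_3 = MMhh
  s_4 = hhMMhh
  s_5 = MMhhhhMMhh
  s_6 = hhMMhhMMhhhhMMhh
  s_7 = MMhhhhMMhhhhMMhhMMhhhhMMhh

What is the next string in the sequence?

hhMMhhMMhhhhMMhhMMhhhhMMhhhhMMhhMMhhhhMMhh

From term 3 onward, concatenate the second-to-last term with the last: MM·hh = MMhh, hh·MMhh = hhMMhh, …
The next term joins hhMMhhMMhhhhMMhh and MMhhhhMMhhhhMMhhMMhhhhMMhh.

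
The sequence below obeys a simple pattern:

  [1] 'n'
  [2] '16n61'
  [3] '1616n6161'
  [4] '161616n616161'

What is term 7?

Each term wraps the previous one in 16 on the left and 61 on the right.
From 161616n616161, 3 further steps: 161616n616161 → 16161616n61616161 → 1616161616n6161616161 → (answer).

161616161616n616161616161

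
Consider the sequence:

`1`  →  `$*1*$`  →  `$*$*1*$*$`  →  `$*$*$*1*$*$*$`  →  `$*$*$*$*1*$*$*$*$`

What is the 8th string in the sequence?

$*$*$*$*$*$*$*1*$*$*$*$*$*$*$

s(k+1) = $*·s(k)·*$, so each term gains $* as a prefix and *$ as a suffix.
From $*$*$*$*1*$*$*$*$, 3 further steps: $*$*$*$*1*$*$*$*$ → $*$*$*$*$*1*$*$*$*$*$ → $*$*$*$*$*$*1*$*$*$*$*$*$ → (answer).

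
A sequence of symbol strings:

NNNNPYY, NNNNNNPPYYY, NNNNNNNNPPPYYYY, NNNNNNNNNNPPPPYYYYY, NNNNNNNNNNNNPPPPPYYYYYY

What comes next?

The n-th term is 2n N's then n-1 P's then n Y's, where the shown terms are n = 2, 3, 4, 5, 6.
Setting n = 7 gives 14, 6, 7 characters in each block.

NNNNNNNNNNNNNNPPPPPPYYYYYYY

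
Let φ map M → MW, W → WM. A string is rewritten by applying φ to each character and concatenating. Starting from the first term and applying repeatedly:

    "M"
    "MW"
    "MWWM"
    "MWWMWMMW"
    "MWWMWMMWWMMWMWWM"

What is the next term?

Replace each of the 16 characters of MWWMWMMWWMMWMWWM in place — MW WM WM MW WM MW MW WM WM MW MW WM MW WM WM MW — and concatenate.

MWWMWMMWWMMWMWWMWMMWMWWMMWWMWMMW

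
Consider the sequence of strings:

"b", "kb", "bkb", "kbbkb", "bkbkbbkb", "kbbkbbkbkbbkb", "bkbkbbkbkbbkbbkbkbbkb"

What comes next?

kbbkbbkbkbbkbbkbkbbkbkbbkbbkbkbbkb

This is a Fibonacci-style word recurrence s(k) = s(k−2)·s(k−1): e.g. b·kb = bkb.
Continuing: kbbkbbkbkbbkb · bkbkbbkbkbbkbbkbkbbkb gives term 8.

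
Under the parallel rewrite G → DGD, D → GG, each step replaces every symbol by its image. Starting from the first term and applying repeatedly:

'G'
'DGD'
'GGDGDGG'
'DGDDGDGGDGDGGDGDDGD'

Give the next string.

Rewriting the 19 symbols of DGDDGDGGDGDGGDGDDGD one by one yields GG DGD GG GG DGD GG DGD DGD GG DGD GG DGD DGD GG DGD GG GG DGD GG; concatenated:

GGDGDGGGGDGDGGDGDDGDGGDGDGGDGDDGDGGDGDGGGGDGDGG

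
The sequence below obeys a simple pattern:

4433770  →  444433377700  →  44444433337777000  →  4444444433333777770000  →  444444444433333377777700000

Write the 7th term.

4444444444444433333333777777770000000

Each string has the form 4^{2n} 3^{n+1} 7^{n+1} 0^{n} (n = 1, 2, …).
For term 7, n = 7, so the run lengths are 14, 8, 8, 7.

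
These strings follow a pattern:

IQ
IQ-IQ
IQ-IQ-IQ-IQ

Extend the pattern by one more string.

Each string is two copies of the previous one joined by '-'.
One more doubling of IQ-IQ-IQ-IQ gives the answer.

IQ-IQ-IQ-IQ-IQ-IQ-IQ-IQ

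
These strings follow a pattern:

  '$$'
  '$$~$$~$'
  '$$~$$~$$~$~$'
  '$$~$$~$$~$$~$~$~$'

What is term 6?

$$~$$~$$~$$~$$~$$~$~$~$~$~$

Each term wraps the previous one in $$~ on the left and ~$ on the right.
From $$~$$~$$~$$~$~$~$, 2 further steps: $$~$$~$$~$$~$~$~$ → $$~$$~$$~$$~$$~$~$~$~$ → (answer).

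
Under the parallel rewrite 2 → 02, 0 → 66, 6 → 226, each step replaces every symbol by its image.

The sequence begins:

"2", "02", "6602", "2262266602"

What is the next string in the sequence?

Rewriting each symbol of 2262266602: 2→02, 2→02, 6→226, 2→02, 2→02, 6→226, 6→226, 6→226, 0→66, 2→02, which concatenates to 02 02 226 02 02 226 226 226 66 02.

020222602022262262266602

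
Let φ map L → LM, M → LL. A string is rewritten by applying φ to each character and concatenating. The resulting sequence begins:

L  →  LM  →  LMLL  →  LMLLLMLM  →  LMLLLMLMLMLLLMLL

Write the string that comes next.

LMLLLMLMLMLLLMLLLMLLLMLMLMLLLMLM

Applying the rule to each of the 16 symbols of LMLLLMLMLMLLLMLL gives the pieces LM LL LM LM LM LL LM LL LM LL LM LM LM LL LM LM, which concatenate to the answer.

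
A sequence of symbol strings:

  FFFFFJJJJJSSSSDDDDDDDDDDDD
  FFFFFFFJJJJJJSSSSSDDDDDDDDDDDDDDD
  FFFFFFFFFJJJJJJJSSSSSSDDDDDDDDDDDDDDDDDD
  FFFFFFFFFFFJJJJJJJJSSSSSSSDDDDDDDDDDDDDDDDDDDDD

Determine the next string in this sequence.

Term n consists of 2n-1 F's, followed by n+2 J's, followed by n+1 S's, followed by 3n+3 D's, where the shown terms are n = 3, 4, 5, 6.
Setting n = 7 gives 13, 9, 8, 24 characters in each block.

FFFFFFFFFFFFFJJJJJJJJJSSSSSSSSDDDDDDDDDDDDDDDDDDDDDDDD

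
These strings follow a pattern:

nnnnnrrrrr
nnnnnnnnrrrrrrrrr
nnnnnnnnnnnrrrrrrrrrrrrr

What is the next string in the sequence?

nnnnnnnnnnnnnnrrrrrrrrrrrrrrrrr

Each string has the form n^{3n+2} r^{4n+1} (n = 1, 2, …).
At n = 4 the blocks have lengths 14, 17.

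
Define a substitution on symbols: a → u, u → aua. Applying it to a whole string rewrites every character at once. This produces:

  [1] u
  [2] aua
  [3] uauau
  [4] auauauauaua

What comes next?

uauauauauauauauauauau

Rewriting each symbol of auauauauaua: a→u, u→aua, a→u, u→aua, a→u, u→aua, a→u, u→aua, a→u, u→aua, a→u, which concatenates to u aua u aua u aua u aua u aua u.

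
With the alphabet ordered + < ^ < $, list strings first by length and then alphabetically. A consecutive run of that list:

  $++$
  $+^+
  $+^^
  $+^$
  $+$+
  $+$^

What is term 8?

Continuing the enumeration 2 steps past $+$^: $+$^ → $+$$ → (answer).

$^++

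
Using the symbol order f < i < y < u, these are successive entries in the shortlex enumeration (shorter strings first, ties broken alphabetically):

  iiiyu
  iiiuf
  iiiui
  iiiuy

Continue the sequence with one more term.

iiiuu

Find the rightmost character of iiiuy below u, bump it to the next letter, and reset everything to its right to f.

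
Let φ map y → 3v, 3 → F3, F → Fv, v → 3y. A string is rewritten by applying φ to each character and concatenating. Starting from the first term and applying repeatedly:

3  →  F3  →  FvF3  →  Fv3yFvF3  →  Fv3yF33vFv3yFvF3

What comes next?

Replace each of the 16 characters of Fv3yF33vFv3yFvF3 in place — Fv 3y F3 3v Fv F3 F3 3y Fv 3y F3 3v Fv 3y Fv F3 — and concatenate.

Fv3yF33vFvF3F33yFv3yF33vFv3yFvF3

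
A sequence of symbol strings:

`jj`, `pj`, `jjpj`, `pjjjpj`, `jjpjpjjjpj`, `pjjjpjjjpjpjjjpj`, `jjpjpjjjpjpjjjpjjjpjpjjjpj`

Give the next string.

pjjjpjjjpjpjjjpjjjpjpjjjpjpjjjpjjjpjpjjjpj

Each term (from the third on) is the two preceding terms concatenated in order: term 3 = jj·pj = jjpj.
Continuing: pjjjpjjjpjpjjjpj · jjpjpjjjpjpjjjpjjjpjpjjjpj gives term 8.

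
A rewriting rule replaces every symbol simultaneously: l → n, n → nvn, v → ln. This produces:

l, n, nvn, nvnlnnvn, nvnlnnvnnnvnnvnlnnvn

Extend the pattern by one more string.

φ(nvnlnnvnnnvnnvnlnnvn) expands symbol-by-symbol to nvn ln nvn n nvn nvn ln nvn nvn nvn ln nvn nvn ln nvn n nvn nvn ln nvn; joining the 20 pieces gives the next term.

nvnlnnvnnnvnnvnlnnvnnvnnvnlnnvnnvnlnnvnnnvnnvnlnnvn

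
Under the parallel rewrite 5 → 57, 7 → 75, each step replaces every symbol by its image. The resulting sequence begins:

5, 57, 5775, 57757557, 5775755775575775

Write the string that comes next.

Rewriting the 16 symbols of 5775755775575775 one by one yields 57 75 75 57 75 57 57 75 75 57 57 75 57 75 75 57; concatenated:

57757557755757757557577557757557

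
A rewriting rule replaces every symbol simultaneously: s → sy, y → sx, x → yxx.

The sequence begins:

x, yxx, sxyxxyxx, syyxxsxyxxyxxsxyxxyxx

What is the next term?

φ(syyxxsxyxxyxxsxyxxyxx) expands symbol-by-symbol to sy sx sx yxx yxx sy yxx sx yxx yxx sx yxx yxx sy yxx sx yxx yxx sx yxx yxx; joining the 21 pieces gives the next term.

sysxsxyxxyxxsyyxxsxyxxyxxsxyxxyxxsyyxxsxyxxyxxsxyxxyxx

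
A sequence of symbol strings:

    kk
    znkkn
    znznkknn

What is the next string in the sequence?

znznznkknnn

Each term wraps the previous one in zn on the left and n on the right.
One more step from znznkknn gives the answer.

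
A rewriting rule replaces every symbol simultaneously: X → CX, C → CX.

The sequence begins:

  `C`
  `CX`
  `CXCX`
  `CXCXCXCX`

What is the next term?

Rewriting each symbol of CXCXCXCX: C→CX, X→CX, C→CX, X→CX, C→CX, X→CX, C→CX, X→CX, which concatenates to CX CX CX CX CX CX CX CX.

CXCXCXCXCXCXCXCX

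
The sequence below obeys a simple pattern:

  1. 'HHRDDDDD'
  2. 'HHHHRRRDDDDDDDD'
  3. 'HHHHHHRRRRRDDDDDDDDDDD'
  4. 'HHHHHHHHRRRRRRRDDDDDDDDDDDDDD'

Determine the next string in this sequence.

Reading off run lengths: H runs 2, 4, 6, 8; R runs 1, 3, 5, 7; D runs 5, 8, 11, 14 — each is linear in n (n = 1, 2, …).
For the next term, n = 5, so the run lengths are 10, 9, 17.

HHHHHHHHHHRRRRRRRRRDDDDDDDDDDDDDDDDD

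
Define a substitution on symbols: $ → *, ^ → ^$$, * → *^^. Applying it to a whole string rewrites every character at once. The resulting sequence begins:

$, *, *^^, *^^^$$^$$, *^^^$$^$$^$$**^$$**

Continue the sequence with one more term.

*^^^$$^$$^$$**^$$**^$$***^^*^^^$$***^^*^^

Applying the rule to each of the 19 symbols of *^^^$$^$$^$$**^$$** gives the pieces *^^ ^$$ ^$$ ^$$ * * ^$$ * * ^$$ * * *^^ *^^ ^$$ * * *^^ *^^, which concatenate to the answer.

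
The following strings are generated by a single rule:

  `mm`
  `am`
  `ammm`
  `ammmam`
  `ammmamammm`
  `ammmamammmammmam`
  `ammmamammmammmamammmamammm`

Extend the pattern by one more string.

ammmamammmammmamammmamammmammmamammmammmam

Each term (from the third on) is the previous term followed by the one before it: term 3 = am·mm = ammm.
Continuing: ammmamammmammmamammmamammm · ammmamammmammmam gives term 8.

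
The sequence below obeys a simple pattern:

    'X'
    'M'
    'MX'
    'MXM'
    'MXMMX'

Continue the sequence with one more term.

MXMMXMXM

This is a Fibonacci-style word recurrence s(k) = s(k−1)·s(k−2): e.g. M·X = MX.
Continuing: MXMMX · MXM gives term 6.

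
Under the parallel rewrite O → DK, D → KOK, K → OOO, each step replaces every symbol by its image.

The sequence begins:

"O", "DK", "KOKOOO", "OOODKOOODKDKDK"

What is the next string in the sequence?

DKDKDKKOKOOODKDKDKKOKOOOKOKOOOKOKOOO

Applying the rule to each of the 14 symbols of OOODKOOODKDKDK gives the pieces DK DK DK KOK OOO DK DK DK KOK OOO KOK OOO KOK OOO, which concatenate to the answer.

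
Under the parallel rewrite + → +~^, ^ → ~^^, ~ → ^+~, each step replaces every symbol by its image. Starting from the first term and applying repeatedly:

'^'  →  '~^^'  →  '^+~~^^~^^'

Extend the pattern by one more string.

~^^+~^^+~^+~~^^~^^^+~~^^~^^

Apply φ to ^+~~^^~^^ symbol by symbol: ^→~^^, +→+~^, ~→^+~, ~→^+~, ^→~^^, ^→~^^, ~→^+~, ^→~^^, ^→~^^; joined: ~^^ +~^ ^+~ ^+~ ~^^ ~^^ ^+~ ~^^ ~^^.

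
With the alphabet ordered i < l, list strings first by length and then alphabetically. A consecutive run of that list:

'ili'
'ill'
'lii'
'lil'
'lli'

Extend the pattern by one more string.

lll

The successor of lli increments the rightmost position that isn't already l and resets every position after it to i.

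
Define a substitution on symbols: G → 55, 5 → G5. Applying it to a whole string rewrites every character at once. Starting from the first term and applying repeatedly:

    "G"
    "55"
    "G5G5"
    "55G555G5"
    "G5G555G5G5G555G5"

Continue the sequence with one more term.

55G555G5G5G555G555G555G5G5G555G5

Replace each of the 16 characters of G5G555G5G5G555G5 in place — 55 G5 55 G5 G5 G5 55 G5 55 G5 55 G5 G5 G5 55 G5 — and concatenate.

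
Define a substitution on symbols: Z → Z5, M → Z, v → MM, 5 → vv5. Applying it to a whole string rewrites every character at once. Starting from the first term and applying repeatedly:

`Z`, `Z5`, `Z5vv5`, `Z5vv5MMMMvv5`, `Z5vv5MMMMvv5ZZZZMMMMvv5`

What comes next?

φ(Z5vv5MMMMvv5ZZZZMMMMvv5) expands symbol-by-symbol to Z5 vv5 MM MM vv5 Z Z Z Z MM MM vv5 Z5 Z5 Z5 Z5 Z Z Z Z MM MM vv5; joining the 23 pieces gives the next term.

Z5vv5MMMMvv5ZZZZMMMMvv5Z5Z5Z5Z5ZZZZMMMMvv5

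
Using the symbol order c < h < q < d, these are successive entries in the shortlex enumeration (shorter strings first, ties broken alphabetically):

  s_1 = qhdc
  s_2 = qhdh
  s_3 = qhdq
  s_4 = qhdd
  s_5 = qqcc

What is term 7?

Stepping forward 2 times from qqcc: qqcc → qqch, then the target.

qqcq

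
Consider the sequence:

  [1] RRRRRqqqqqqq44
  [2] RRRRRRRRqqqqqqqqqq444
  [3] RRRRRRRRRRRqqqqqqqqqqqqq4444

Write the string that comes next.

RRRRRRRRRRRRRRqqqqqqqqqqqqqqqq44444

Each string has the form R^{3n-1} q^{3n+1} 4^{n}, where the shown terms are n = 2, 3, 4.
Setting n = 5 gives 14, 16, 5 characters in each block.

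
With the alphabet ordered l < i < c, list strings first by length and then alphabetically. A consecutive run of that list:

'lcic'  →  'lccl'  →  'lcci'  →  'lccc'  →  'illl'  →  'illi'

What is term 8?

ilil

Continuing the enumeration 2 steps past illi: illi → illc → (answer).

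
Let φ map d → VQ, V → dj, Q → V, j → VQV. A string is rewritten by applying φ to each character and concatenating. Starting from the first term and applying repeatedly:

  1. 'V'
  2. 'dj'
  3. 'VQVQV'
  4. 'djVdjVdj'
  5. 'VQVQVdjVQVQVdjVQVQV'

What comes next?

Replace each of the 19 characters of VQVQVdjVQVQVdjVQVQV in place — dj V dj V dj VQ VQV dj V dj V dj VQ VQV dj V dj V dj — and concatenate.

djVdjVdjVQVQVdjVdjVdjVQVQVdjVdjVdj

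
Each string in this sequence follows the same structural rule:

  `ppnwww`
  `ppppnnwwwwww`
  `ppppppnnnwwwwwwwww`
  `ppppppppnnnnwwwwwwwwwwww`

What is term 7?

Term n consists of 2n p's, followed by n n's, followed by 3n w's (n = 1, 2, …).
For term 7, n = 7, so the run lengths are 14, 7, 21.

ppppppppppppppnnnnnnnwwwwwwwwwwwwwwwwwwwww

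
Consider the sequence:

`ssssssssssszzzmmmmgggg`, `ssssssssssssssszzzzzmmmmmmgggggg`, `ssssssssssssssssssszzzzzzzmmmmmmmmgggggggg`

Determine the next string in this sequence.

ssssssssssssssssssssssszzzzzzzzzmmmmmmmmmmgggggggggg

Each string has the form s^{4n+3} z^{2n-1} m^{2n} g^{2n}, where the shown terms are n = 2, 3, 4.
For the next term, n = 5, so the run lengths are 23, 9, 10, 10.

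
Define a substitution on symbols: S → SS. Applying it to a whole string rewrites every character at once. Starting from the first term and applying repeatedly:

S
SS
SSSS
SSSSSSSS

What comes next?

Expanding SSSSSSSS: S→SS, S→SS, S→SS, S→SS, S→SS, S→SS, S→SS, S→SS. Concatenated: SS SS SS SS SS SS SS SS.

SSSSSSSSSSSSSSSS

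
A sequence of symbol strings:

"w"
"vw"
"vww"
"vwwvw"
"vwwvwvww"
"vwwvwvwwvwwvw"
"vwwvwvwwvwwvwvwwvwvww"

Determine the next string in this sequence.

Each term (from the third on) is the previous term followed by the one before it: term 3 = vw·w = vww.
The next term joins vwwvwvwwvwwvwvwwvwvww and vwwvwvwwvwwvw.

vwwvwvwwvwwvwvwwvwvwwvwwvwvwwvwwvw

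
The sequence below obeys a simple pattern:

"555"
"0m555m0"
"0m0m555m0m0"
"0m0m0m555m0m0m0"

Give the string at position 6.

s(k+1) = 0m·s(k)·m0, so each term gains 0m as a prefix and m0 as a suffix.
From 0m0m0m555m0m0m0, 2 further steps: 0m0m0m555m0m0m0 → 0m0m0m0m555m0m0m0m0 → (answer).

0m0m0m0m0m555m0m0m0m0m0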